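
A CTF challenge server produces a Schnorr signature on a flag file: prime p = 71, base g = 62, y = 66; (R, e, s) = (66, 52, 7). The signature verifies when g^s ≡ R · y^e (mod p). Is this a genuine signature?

genuine

g^s mod p:
62^2 = 3844 ≡ 10
62^4 ≡ 10^2 = 100 ≡ 29
7 = 4 + 2 + 1, so 62^7 ≡ 29·10·62 ≡ 17 (mod 71)
R · y^e mod p:
66^2 = 4356 ≡ 25
66^4 ≡ 25^2 = 625 ≡ 57
66^8 ≡ 57^2 = 3249 ≡ 54
66^16 ≡ 54^2 = 2916 ≡ 5
66^32 ≡ 5^2 = 25
52 = 32 + 16 + 4, so 66^52 ≡ 25·5·57 ≡ 25 (mod 71)
66·25 = 1650 ≡ 17 (mod 71)
17 ≡ 17 (mod 71); signature holds.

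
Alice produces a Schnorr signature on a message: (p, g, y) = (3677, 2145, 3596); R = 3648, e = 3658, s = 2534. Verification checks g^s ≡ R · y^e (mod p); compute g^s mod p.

2236

Squares mod 3677: 2145^1≡2145, 2145^2≡1098, 2145^4≡3225, 2145^8≡2069, 2145^16≡733, 2145^32≡447, 2145^64≡1251, 2145^128≡2276, 2145^256≡2960, 2145^512≡2986, 2145^1024≡3148, 2145^2048≡389
2534 = 2048 + 256 + 128 + 64 + 32 + 4 + 2, so 2145^2534 ≡ 389·2960·2276·1251·447·3225·1098 ≡ 2236 (mod 3677)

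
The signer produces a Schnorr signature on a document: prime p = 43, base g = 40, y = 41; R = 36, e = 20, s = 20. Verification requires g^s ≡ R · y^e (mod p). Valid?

no

g^s mod p:
40^20 mod 43 = 14
R · y^e mod p:
41^20 mod 43 = 21
36·21 = 756 ≡ 25 (mod 43)
14 ≠ 25; the check fails.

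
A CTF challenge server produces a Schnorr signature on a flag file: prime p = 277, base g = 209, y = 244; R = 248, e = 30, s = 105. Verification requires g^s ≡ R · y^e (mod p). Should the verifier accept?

reject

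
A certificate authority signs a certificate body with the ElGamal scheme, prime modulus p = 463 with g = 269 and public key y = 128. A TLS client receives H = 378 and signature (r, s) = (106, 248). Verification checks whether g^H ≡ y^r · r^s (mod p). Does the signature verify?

Left side g^H mod p:
269^378 mod 463 = 225
Right side y^r · r^s mod p:
128^106 mod 463 = 315
106^248 mod 463 = 123
315·123 = 38745 ≡ 316 (mod 463)
225 ≠ 316, so verification fails.

does not verify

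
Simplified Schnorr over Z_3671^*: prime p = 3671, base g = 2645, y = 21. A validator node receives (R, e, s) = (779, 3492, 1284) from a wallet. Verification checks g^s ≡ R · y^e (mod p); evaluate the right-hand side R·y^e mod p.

1581

Squares mod 3671: 21^1≡21, 21^2≡441, 21^4≡3589, 21^8≡3053, 21^16≡140, 21^32≡1245, 21^64≡863, 21^128≡3227, 21^256≡2573, 21^512≡1516, 21^1024≡210, 21^2048≡48
3492 = 2048 + 1024 + 256 + 128 + 32 + 4, so 21^3492 ≡ 48·210·2573·3227·1245·3589 ≡ 445 (mod 3671)
R · y^e ≡ 779·445 = 346655 ≡ 1581 (mod 3671)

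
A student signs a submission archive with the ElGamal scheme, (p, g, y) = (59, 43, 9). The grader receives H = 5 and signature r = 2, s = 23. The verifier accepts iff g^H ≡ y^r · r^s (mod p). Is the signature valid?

Left side g^H mod p:
43^2 = 1849 ≡ 20
43^4 ≡ 20^2 = 400 ≡ 46
5 = 4 + 1, so 43^5 ≡ 46·43 ≡ 31 (mod 59)
Right side y^r · r^s mod p:
9^2 = 81 ≡ 22
2^2 = 4
2^4 ≡ 4^2 = 16
2^8 ≡ 16^2 = 256 ≡ 20
2^16 ≡ 20^2 = 400 ≡ 46
23 = 16 + 4 + 2 + 1, so 2^23 ≡ 46·16·4·2 ≡ 47 (mod 59)
22·47 = 1034 ≡ 31 (mod 59)
31 ≡ 31 (mod 59), so the signature is genuine.

valid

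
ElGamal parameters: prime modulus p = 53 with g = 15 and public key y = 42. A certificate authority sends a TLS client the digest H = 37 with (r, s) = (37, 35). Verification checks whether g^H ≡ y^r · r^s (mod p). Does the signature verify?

Left side g^H mod p:
Squares mod 53: 15^1≡15, 15^2≡13, 15^4≡10, 15^8≡47, 15^16≡36, 15^32≡24
37 = 32 + 4 + 1, so 15^37 ≡ 24·10·15 ≡ 49 (mod 53)
Right side y^r · r^s mod p:
Squares mod 53: 42^1≡42, 42^2≡15, 42^4≡13, 42^8≡10, 42^16≡47, 42^32≡36
37 = 32 + 4 + 1, so 42^37 ≡ 36·13·42 ≡ 46 (mod 53)
Squares mod 53: 37^1≡37, 37^2≡44, 37^4≡28, 37^8≡42, 37^16≡15, 37^32≡13
35 = 32 + 2 + 1, so 37^35 ≡ 13·44·37 ≡ 17 (mod 53)
46·17 = 782 ≡ 40 (mod 53)
49 ≠ 40, so verification fails.

does not verify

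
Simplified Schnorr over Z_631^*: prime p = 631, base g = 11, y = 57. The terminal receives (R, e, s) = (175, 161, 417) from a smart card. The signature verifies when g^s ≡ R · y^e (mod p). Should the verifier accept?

accept

g^s mod p:
11^417 mod 631 = 292
R · y^e mod p:
57^161 mod 631 = 337
175·337 = 58975 ≡ 292 (mod 631)
292 ≡ 292 (mod 631); signature holds.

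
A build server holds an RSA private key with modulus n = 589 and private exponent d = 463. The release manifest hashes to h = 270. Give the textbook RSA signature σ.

199

h^463 mod 589 = 199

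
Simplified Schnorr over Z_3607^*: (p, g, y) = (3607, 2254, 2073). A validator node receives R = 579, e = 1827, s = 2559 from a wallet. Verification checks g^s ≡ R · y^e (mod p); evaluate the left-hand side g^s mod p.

2254^2 = 5080516 ≡ 1860
2254^4 ≡ 1860^2 = 3459600 ≡ 487
2254^8 ≡ 487^2 = 237169 ≡ 2714
2254^16 ≡ 2714^2 = 7365796 ≡ 302
2254^32 ≡ 302^2 = 91204 ≡ 1029
2254^64 ≡ 1029^2 = 1058841 ≡ 1990
2254^128 ≡ 1990^2 = 3960100 ≡ 3221
2254^256 ≡ 3221^2 = 10374841 ≡ 1109
2254^512 ≡ 1109^2 = 1229881 ≡ 3501
2254^1024 ≡ 3501^2 = 12257001 ≡ 415
2254^2048 ≡ 415^2 = 172225 ≡ 2696
2559 = 2048 + 256 + 128 + 64 + 32 + 16 + 8 + 4 + 2 + 1, so 2254^2559 ≡ 2696·1109·3221·1990·1029·302·2714·487·1860·2254 ≡ 3397 (mod 3607)

3397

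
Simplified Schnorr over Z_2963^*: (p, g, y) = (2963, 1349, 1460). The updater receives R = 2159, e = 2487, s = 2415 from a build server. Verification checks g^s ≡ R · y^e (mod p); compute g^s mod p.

1349^2415 mod 2963 = 1518

1518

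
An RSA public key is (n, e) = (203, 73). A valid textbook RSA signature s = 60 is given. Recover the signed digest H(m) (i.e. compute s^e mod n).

s^2 ≡ 60^2 = 3600 ≡ 149
s^4 ≡ 149^2 = 22201 ≡ 74
s^8 ≡ 74^2 = 5476 ≡ 198
s^16 ≡ 198^2 = 39204 ≡ 25
s^32 ≡ 25^2 = 625 ≡ 16
s^64 ≡ 16^2 = 256 ≡ 53
73 = 64 + 8 + 1, so s^73 ≡ 53·198·60 ≡ 137 (mod 203)

137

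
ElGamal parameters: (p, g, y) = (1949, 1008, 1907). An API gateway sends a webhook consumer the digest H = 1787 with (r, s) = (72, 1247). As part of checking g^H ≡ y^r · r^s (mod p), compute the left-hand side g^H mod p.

1008^2 = 1016064 ≡ 635
1008^4 ≡ 635^2 = 403225 ≡ 1731
1008^8 ≡ 1731^2 = 2996361 ≡ 748
1008^16 ≡ 748^2 = 559504 ≡ 141
1008^32 ≡ 141^2 = 19881 ≡ 391
1008^64 ≡ 391^2 = 152881 ≡ 859
1008^128 ≡ 859^2 = 737881 ≡ 1159
1008^256 ≡ 1159^2 = 1343281 ≡ 420
1008^512 ≡ 420^2 = 176400 ≡ 990
1008^1024 ≡ 990^2 = 980100 ≡ 1702
1787 = 1024 + 512 + 128 + 64 + 32 + 16 + 8 + 2 + 1, so 1008^1787 ≡ 1702·990·1159·859·391·141·748·635·1008 ≡ 1348 (mod 1949)

1348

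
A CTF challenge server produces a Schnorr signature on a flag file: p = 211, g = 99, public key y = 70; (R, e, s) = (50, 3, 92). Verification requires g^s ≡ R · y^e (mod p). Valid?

g^s mod p:
99^2 = 9801 ≡ 95
99^4 ≡ 95^2 = 9025 ≡ 163
99^8 ≡ 163^2 = 26569 ≡ 194
99^16 ≡ 194^2 = 37636 ≡ 78
99^32 ≡ 78^2 = 6084 ≡ 176
99^64 ≡ 176^2 = 30976 ≡ 170
92 = 64 + 16 + 8 + 4, so 99^92 ≡ 170·78·194·163 ≡ 80 (mod 211)
R · y^e mod p:
70^2 = 4900 ≡ 47
3 = 2 + 1, so 70^3 ≡ 47·70 ≡ 125 (mod 211)
50·125 = 6250 ≡ 131 (mod 211)
80 ≠ 131; the check fails.

no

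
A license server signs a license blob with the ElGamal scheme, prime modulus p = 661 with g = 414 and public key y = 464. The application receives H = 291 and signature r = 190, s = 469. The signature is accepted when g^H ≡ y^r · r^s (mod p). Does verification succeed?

passes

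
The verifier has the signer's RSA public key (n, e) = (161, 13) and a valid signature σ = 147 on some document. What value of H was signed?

35

σ^13 mod 161 = 35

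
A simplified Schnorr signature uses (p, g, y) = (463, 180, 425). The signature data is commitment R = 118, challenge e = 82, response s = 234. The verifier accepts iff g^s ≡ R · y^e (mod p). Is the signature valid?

g^s mod p:
180^2 = 32400 ≡ 453
180^4 ≡ 453^2 = 205209 ≡ 100
180^8 ≡ 100^2 = 10000 ≡ 277
180^16 ≡ 277^2 = 76729 ≡ 334
180^32 ≡ 334^2 = 111556 ≡ 436
180^64 ≡ 436^2 = 190096 ≡ 266
180^128 ≡ 266^2 = 70756 ≡ 380
234 = 128 + 64 + 32 + 8 + 2, so 180^234 ≡ 380·266·436·277·453 ≡ 411 (mod 463)
R · y^e mod p:
425^2 = 180625 ≡ 55
425^4 ≡ 55^2 = 3025 ≡ 247
425^8 ≡ 247^2 = 61009 ≡ 356
425^16 ≡ 356^2 = 126736 ≡ 337
425^32 ≡ 337^2 = 113569 ≡ 134
425^64 ≡ 134^2 = 17956 ≡ 362
82 = 64 + 16 + 2, so 425^82 ≡ 362·337·55 ≡ 337 (mod 463)
118·337 = 39766 ≡ 411 (mod 463)
411 ≡ 411 (mod 463); signature holds.

valid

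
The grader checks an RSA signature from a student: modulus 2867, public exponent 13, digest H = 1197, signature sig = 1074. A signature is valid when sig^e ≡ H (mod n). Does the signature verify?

verifies

sig^13 mod 2867 = 1197
Since 1197 equals the digest 1197, verification succeeds.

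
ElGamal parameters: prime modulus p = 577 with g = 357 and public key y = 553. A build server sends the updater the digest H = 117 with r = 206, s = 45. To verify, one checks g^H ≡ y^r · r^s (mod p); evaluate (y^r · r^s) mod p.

499

553^206 mod 577 = 576
206^45 mod 577 = 78
y^r · r^s ≡ 576·78 = 44928 ≡ 499 (mod 577)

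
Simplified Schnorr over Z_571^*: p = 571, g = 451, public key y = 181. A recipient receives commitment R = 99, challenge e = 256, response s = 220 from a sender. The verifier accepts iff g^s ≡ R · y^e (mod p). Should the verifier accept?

accept

g^s mod p:
451^2 = 203401 ≡ 125
451^4 ≡ 125^2 = 15625 ≡ 208
451^8 ≡ 208^2 = 43264 ≡ 439
451^16 ≡ 439^2 = 192721 ≡ 294
451^32 ≡ 294^2 = 86436 ≡ 215
451^64 ≡ 215^2 = 46225 ≡ 545
451^128 ≡ 545^2 = 297025 ≡ 105
220 = 128 + 64 + 16 + 8 + 4, so 451^220 ≡ 105·545·294·439·208 ≡ 390 (mod 571)
R · y^e mod p:
181^2 = 32761 ≡ 214
181^4 ≡ 214^2 = 45796 ≡ 116
181^8 ≡ 116^2 = 13456 ≡ 323
181^16 ≡ 323^2 = 104329 ≡ 407
181^32 ≡ 407^2 = 165649 ≡ 59
181^64 ≡ 59^2 = 3481 ≡ 55
181^128 ≡ 55^2 = 3025 ≡ 170
181^256 ≡ 170^2 = 28900 ≡ 350
99·350 = 34650 ≡ 390 (mod 571)
390 ≡ 390 (mod 571); signature holds.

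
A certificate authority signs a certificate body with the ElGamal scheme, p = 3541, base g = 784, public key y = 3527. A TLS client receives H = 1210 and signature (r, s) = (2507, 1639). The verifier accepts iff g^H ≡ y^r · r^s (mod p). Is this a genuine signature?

Left side g^H mod p:
784^2 = 614656 ≡ 2063
784^4 ≡ 2063^2 = 4255969 ≡ 3228
784^8 ≡ 3228^2 = 10419984 ≡ 2362
784^16 ≡ 2362^2 = 5579044 ≡ 1969
784^32 ≡ 1969^2 = 3876961 ≡ 3107
784^64 ≡ 3107^2 = 9653449 ≡ 683
784^128 ≡ 683^2 = 466489 ≡ 2618
784^256 ≡ 2618^2 = 6853924 ≡ 2089
784^512 ≡ 2089^2 = 4363921 ≡ 1409
784^1024 ≡ 1409^2 = 1985281 ≡ 2321
1210 = 1024 + 128 + 32 + 16 + 8 + 2, so 784^1210 ≡ 2321·2618·3107·1969·2362·2063 ≡ 543 (mod 3541)
Right side y^r · r^s mod p:
3527^2 = 12439729 ≡ 196
3527^4 ≡ 196^2 = 38416 ≡ 3006
3527^8 ≡ 3006^2 = 9036036 ≡ 2945
3527^16 ≡ 2945^2 = 8673025 ≡ 1116
3527^32 ≡ 1116^2 = 1245456 ≡ 2565
3527^64 ≡ 2565^2 = 6579225 ≡ 47
3527^128 ≡ 47^2 = 2209
3527^256 ≡ 2209^2 = 4879681 ≡ 183
3527^512 ≡ 183^2 = 33489 ≡ 1620
3527^1024 ≡ 1620^2 = 2624400 ≡ 519
3527^2048 ≡ 519^2 = 269361 ≡ 245
2507 = 2048 + 256 + 128 + 64 + 8 + 2 + 1, so 3527^2507 ≡ 245·183·2209·47·2945·196·3527 ≡ 2482 (mod 3541)
2507^2 = 6285049 ≡ 3315
2507^4 ≡ 3315^2 = 10989225 ≡ 1502
2507^8 ≡ 1502^2 = 2256004 ≡ 387
2507^16 ≡ 387^2 = 149769 ≡ 1047
2507^32 ≡ 1047^2 = 1096209 ≡ 2040
2507^64 ≡ 2040^2 = 4161600 ≡ 925
2507^128 ≡ 925^2 = 855625 ≡ 2244
2507^256 ≡ 2244^2 = 5035536 ≡ 234
2507^512 ≡ 234^2 = 54756 ≡ 1641
2507^1024 ≡ 1641^2 = 2692881 ≡ 1721
1639 = 1024 + 512 + 64 + 32 + 4 + 2 + 1, so 2507^1639 ≡ 1721·1641·925·2040·1502·3315·2507 ≡ 2905 (mod 3541)
2482·2905 = 7210210 ≡ 734 (mod 3541)
543 ≠ 734, so verification fails.

forged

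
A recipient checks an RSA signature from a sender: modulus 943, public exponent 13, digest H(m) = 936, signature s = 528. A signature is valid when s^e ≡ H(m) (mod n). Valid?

no

Squares mod 943: s^1≡528, s^2≡599, s^4≡461, s^8≡346
13 = 8 + 4 + 1, so s^13 ≡ 346·461·528 ≡ 781 (mod 943)
781 ≠ 936, so verification fails.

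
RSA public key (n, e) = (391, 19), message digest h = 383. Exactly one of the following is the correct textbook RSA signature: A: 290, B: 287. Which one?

B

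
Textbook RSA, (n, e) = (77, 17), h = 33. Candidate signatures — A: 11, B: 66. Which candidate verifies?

B

Candidate A: 11^2 = 121 ≡ 44; 11^4 ≡ 44^2 = 1936 ≡ 11; 11^8 ≡ 11^2 = 121 ≡ 44; 11^16 ≡ 44^2 = 1936 ≡ 11; 17 = 16 + 1, so 11^17 ≡ 11·11 ≡ 44 (mod 77)
Candidate B: 66^2 = 4356 ≡ 44; 66^4 ≡ 44^2 = 1936 ≡ 11; 66^8 ≡ 11^2 = 121 ≡ 44; 66^16 ≡ 44^2 = 1936 ≡ 11; 17 = 16 + 1, so 66^17 ≡ 11·66 ≡ 33 (mod 77)
  → matches h = 33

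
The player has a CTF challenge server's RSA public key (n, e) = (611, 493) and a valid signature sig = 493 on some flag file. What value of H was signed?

597

Squares mod 611: sig^1≡493, sig^2≡482, sig^4≡144, sig^8≡573, sig^16≡222, sig^32≡404, sig^64≡79, sig^128≡131, sig^256≡53
493 = 256 + 128 + 64 + 32 + 8 + 4 + 1, so sig^493 ≡ 53·131·79·404·573·144·493 ≡ 597 (mod 611)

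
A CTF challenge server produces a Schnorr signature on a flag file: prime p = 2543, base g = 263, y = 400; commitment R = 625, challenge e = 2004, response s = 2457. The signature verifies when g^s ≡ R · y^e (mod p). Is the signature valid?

invalid

g^s mod p:
Squares mod 2543: 263^1≡263, 263^2≡508, 263^4≡1221, 263^8≡643, 263^16≡1483, 263^32≡2137, 263^64≡2084, 263^128≡2155, 263^256≡507, 263^512≡206, 263^1024≡1748, 263^2048≡1361
2457 = 2048 + 256 + 128 + 16 + 8 + 1, so 263^2457 ≡ 1361·507·2155·1483·643·263 ≡ 2251 (mod 2543)
R · y^e mod p:
Squares mod 2543: 400^1≡400, 400^2≡2334, 400^4≡450, 400^8≡1603, 400^16≡1179, 400^32≡1563, 400^64≡1689, 400^128≡2018, 400^256≡981, 400^512≡1107, 400^1024≡2266
2004 = 1024 + 512 + 256 + 128 + 64 + 16 + 4, so 400^2004 ≡ 2266·1107·981·2018·1689·1179·450 ≡ 437 (mod 2543)
625·437 = 273125 ≡ 1024 (mod 2543)
2251 ≠ 1024; the check fails.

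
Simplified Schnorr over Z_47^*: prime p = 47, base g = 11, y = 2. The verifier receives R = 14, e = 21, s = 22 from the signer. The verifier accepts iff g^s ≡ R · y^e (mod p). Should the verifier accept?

reject

g^s mod p:
11^2 = 121 ≡ 27
11^4 ≡ 27^2 = 729 ≡ 24
11^8 ≡ 24^2 = 576 ≡ 12
11^16 ≡ 12^2 = 144 ≡ 3
22 = 16 + 4 + 2, so 11^22 ≡ 3·24·27 ≡ 17 (mod 47)
R · y^e mod p:
2^2 = 4
2^4 ≡ 4^2 = 16
2^8 ≡ 16^2 = 256 ≡ 21
2^16 ≡ 21^2 = 441 ≡ 18
21 = 16 + 4 + 1, so 2^21 ≡ 18·16·2 ≡ 12 (mod 47)
14·12 = 168 ≡ 27 (mod 47)
17 ≠ 27; the check fails.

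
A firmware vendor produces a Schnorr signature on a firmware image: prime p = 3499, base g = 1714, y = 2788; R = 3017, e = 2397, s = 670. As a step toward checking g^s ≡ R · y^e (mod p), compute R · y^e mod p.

2998

2788^2 = 7772944 ≡ 1665
2788^4 ≡ 1665^2 = 2772225 ≡ 1017
2788^8 ≡ 1017^2 = 1034289 ≡ 2084
2788^16 ≡ 2084^2 = 4343056 ≡ 797
2788^32 ≡ 797^2 = 635209 ≡ 1890
2788^64 ≡ 1890^2 = 3572100 ≡ 3120
2788^128 ≡ 3120^2 = 9734400 ≡ 182
2788^256 ≡ 182^2 = 33124 ≡ 1633
2788^512 ≡ 1633^2 = 2666689 ≡ 451
2788^1024 ≡ 451^2 = 203401 ≡ 459
2788^2048 ≡ 459^2 = 210681 ≡ 741
2397 = 2048 + 256 + 64 + 16 + 8 + 4 + 1, so 2788^2397 ≡ 741·1633·3120·797·2084·1017·2788 ≡ 3275 (mod 3499)
R · y^e ≡ 3017·3275 = 9880675 ≡ 2998 (mod 3499)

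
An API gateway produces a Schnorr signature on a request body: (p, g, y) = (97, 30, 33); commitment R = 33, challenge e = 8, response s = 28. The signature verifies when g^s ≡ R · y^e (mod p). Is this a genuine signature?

genuine

g^s mod p:
30^2 = 900 ≡ 27
30^4 ≡ 27^2 = 729 ≡ 50
30^8 ≡ 50^2 = 2500 ≡ 75
30^16 ≡ 75^2 = 5625 ≡ 96
28 = 16 + 8 + 4, so 30^28 ≡ 96·75·50 ≡ 33 (mod 97)
R · y^e mod p:
33^2 = 1089 ≡ 22
33^4 ≡ 22^2 = 484 ≡ 96
33^8 ≡ 96^2 = 9216 ≡ 1
33·1 = 33 ≡ 33 (mod 97)
33 ≡ 33 (mod 97); signature holds.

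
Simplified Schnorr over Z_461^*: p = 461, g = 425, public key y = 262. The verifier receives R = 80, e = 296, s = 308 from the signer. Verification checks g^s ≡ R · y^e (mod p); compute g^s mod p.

Squares mod 461: 425^1≡425, 425^2≡374, 425^4≡193, 425^8≡369, 425^16≡166, 425^32≡357, 425^64≡213, 425^128≡191, 425^256≡62
308 = 256 + 32 + 16 + 4, so 425^308 ≡ 62·357·166·193 ≡ 452 (mod 461)

452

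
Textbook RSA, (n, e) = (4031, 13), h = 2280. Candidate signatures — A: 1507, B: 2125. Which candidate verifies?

B

Candidate A: 1507^2 = 2271049 ≡ 1596; 1507^4 ≡ 1596^2 = 2547216 ≡ 3655; 1507^8 ≡ 3655^2 = 13359025 ≡ 291; 13 = 8 + 4 + 1, so 1507^13 ≡ 291·3655·1507 ≡ 2174 (mod 4031)
Candidate B: 2125^2 = 4515625 ≡ 905; 2125^4 ≡ 905^2 = 819025 ≡ 732; 2125^8 ≡ 732^2 = 535824 ≡ 3732; 13 = 8 + 4 + 1, so 2125^13 ≡ 3732·732·2125 ≡ 2280 (mod 4031)
  → matches h = 2280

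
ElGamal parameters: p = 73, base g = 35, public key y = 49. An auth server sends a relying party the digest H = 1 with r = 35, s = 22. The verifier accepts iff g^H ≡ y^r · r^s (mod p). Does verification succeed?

Left side g^H mod p:
35^1 mod 73 = 35
Right side y^r · r^s mod p:
Squares mod 73: 49^1≡49, 49^2≡65, 49^4≡64, 49^8≡8, 49^16≡64, 49^32≡8
35 = 32 + 2 + 1, so 49^35 ≡ 8·65·49 ≡ 3 (mod 73)
Squares mod 73: 35^1≡35, 35^2≡57, 35^4≡37, 35^8≡55, 35^16≡32
22 = 16 + 4 + 2, so 35^22 ≡ 32·37·57 ≡ 36 (mod 73)
3·36 = 108 ≡ 35 (mod 73)
35 ≡ 35 (mod 73), so the signature is genuine.

passes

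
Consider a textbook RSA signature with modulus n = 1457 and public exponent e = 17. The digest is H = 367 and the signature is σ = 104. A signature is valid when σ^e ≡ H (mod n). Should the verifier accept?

σ^17 mod 1457 = 1274
The recovered value 1274 does not match the digest 367.

reject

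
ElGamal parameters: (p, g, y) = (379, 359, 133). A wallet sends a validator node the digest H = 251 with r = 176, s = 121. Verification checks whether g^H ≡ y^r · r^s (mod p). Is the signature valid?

invalid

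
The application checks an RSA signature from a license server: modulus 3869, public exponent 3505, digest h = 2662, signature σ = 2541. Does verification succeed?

passes

σ^2 ≡ 2541^2 = 6456681 ≡ 3189
σ^4 ≡ 3189^2 = 10169721 ≡ 1989
σ^8 ≡ 1989^2 = 3956121 ≡ 2003
σ^16 ≡ 2003^2 = 4012009 ≡ 3725
σ^32 ≡ 3725^2 = 13875625 ≡ 1391
σ^64 ≡ 1391^2 = 1934881 ≡ 381
σ^128 ≡ 381^2 = 145161 ≡ 2008
σ^256 ≡ 2008^2 = 4032064 ≡ 566
σ^512 ≡ 566^2 = 320356 ≡ 3098
σ^1024 ≡ 3098^2 = 9597604 ≡ 2484
σ^2048 ≡ 2484^2 = 6170256 ≡ 3070
3505 = 2048 + 1024 + 256 + 128 + 32 + 16 + 1, so σ^3505 ≡ 3070·2484·566·2008·1391·3725·2541 ≡ 2662 (mod 3869)
2662 = h, so the signature checks out.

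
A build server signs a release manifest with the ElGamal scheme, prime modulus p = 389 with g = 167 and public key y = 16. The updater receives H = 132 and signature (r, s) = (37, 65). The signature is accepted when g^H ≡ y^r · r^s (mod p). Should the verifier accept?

reject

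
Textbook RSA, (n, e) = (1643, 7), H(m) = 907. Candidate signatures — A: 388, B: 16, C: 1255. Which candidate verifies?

A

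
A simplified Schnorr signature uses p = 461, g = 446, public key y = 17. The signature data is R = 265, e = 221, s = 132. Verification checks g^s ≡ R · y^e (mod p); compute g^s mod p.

Squares mod 461: 446^1≡446, 446^2≡225, 446^4≡376, 446^8≡310, 446^16≡212, 446^32≡227, 446^64≡358, 446^128≡6
132 = 128 + 4, so 446^132 ≡ 6·376 ≡ 412 (mod 461)

412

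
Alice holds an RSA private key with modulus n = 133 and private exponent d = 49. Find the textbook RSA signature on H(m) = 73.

(H(m))^49 mod 133 = 24

24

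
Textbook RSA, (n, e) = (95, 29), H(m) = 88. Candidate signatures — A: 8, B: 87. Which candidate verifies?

A

Candidate A: 8^29 mod 95 = 88
  → matches H(m) = 88
Candidate B: 87^29 mod 95 = 7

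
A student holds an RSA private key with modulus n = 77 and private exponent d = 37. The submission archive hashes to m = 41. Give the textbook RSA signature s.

13

m^2 ≡ 41^2 = 1681 ≡ 64
m^4 ≡ 64^2 = 4096 ≡ 15
m^8 ≡ 15^2 = 225 ≡ 71
m^16 ≡ 71^2 = 5041 ≡ 36
m^32 ≡ 36^2 = 1296 ≡ 64
37 = 32 + 4 + 1, so m^37 ≡ 64·15·41 ≡ 13 (mod 77)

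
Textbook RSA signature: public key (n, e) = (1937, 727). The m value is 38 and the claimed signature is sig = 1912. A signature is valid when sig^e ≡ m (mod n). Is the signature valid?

sig^2 ≡ 1912^2 = 3655744 ≡ 625
sig^4 ≡ 625^2 = 390625 ≡ 1288
sig^8 ≡ 1288^2 = 1658944 ≡ 872
sig^16 ≡ 872^2 = 760384 ≡ 1080
sig^32 ≡ 1080^2 = 1166400 ≡ 326
sig^64 ≡ 326^2 = 106276 ≡ 1678
sig^128 ≡ 1678^2 = 2815684 ≡ 1223
sig^256 ≡ 1223^2 = 1495729 ≡ 365
sig^512 ≡ 365^2 = 133225 ≡ 1509
727 = 512 + 128 + 64 + 16 + 4 + 2 + 1, so sig^727 ≡ 1509·1223·1678·1080·1288·625·1912 ≡ 963 (mod 1937)
sig^727 mod 1937 = 963, but m = 38.

invalid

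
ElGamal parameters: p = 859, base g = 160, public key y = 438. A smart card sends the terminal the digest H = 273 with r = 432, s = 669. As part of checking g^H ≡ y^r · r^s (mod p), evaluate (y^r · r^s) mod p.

438^2 = 191844 ≡ 287
438^4 ≡ 287^2 = 82369 ≡ 764
438^8 ≡ 764^2 = 583696 ≡ 435
438^16 ≡ 435^2 = 189225 ≡ 245
438^32 ≡ 245^2 = 60025 ≡ 754
438^64 ≡ 754^2 = 568516 ≡ 717
438^128 ≡ 717^2 = 514089 ≡ 407
438^256 ≡ 407^2 = 165649 ≡ 721
432 = 256 + 128 + 32 + 16, so 438^432 ≡ 721·407·754·245 ≡ 567 (mod 859)
432^2 = 186624 ≡ 221
432^4 ≡ 221^2 = 48841 ≡ 737
432^8 ≡ 737^2 = 543169 ≡ 281
432^16 ≡ 281^2 = 78961 ≡ 792
432^32 ≡ 792^2 = 627264 ≡ 194
432^64 ≡ 194^2 = 37636 ≡ 699
432^128 ≡ 699^2 = 488601 ≡ 689
432^256 ≡ 689^2 = 474721 ≡ 553
432^512 ≡ 553^2 = 305809 ≡ 5
669 = 512 + 128 + 16 + 8 + 4 + 1, so 432^669 ≡ 5·689·792·281·737·432 ≡ 98 (mod 859)
y^r · r^s ≡ 567·98 = 55566 ≡ 590 (mod 859)

590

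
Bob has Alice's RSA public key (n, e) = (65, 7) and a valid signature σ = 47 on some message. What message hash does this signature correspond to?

18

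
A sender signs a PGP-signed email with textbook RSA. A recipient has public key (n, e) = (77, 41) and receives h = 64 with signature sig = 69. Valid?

sig^2 ≡ 69^2 = 4761 ≡ 64
sig^4 ≡ 64^2 = 4096 ≡ 15
sig^8 ≡ 15^2 = 225 ≡ 71
sig^16 ≡ 71^2 = 5041 ≡ 36
sig^32 ≡ 36^2 = 1296 ≡ 64
41 = 32 + 8 + 1, so sig^41 ≡ 64·71·69 ≡ 69 (mod 77)
69 ≠ 64, so verification fails.

no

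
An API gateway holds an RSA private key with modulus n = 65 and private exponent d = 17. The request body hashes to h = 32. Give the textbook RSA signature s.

2

h^2 ≡ 32^2 = 1024 ≡ 49
h^4 ≡ 49^2 = 2401 ≡ 61
h^8 ≡ 61^2 = 3721 ≡ 16
h^16 ≡ 16^2 = 256 ≡ 61
17 = 16 + 1, so h^17 ≡ 61·32 ≡ 2 (mod 65)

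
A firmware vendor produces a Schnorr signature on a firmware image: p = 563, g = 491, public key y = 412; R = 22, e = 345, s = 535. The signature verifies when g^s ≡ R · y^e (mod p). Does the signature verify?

g^s mod p:
491^2 = 241081 ≡ 117
491^4 ≡ 117^2 = 13689 ≡ 177
491^8 ≡ 177^2 = 31329 ≡ 364
491^16 ≡ 364^2 = 132496 ≡ 191
491^32 ≡ 191^2 = 36481 ≡ 449
491^64 ≡ 449^2 = 201601 ≡ 47
491^128 ≡ 47^2 = 2209 ≡ 520
491^256 ≡ 520^2 = 270400 ≡ 160
491^512 ≡ 160^2 = 25600 ≡ 265
535 = 512 + 16 + 4 + 2 + 1, so 491^535 ≡ 265·191·177·117·491 ≡ 497 (mod 563)
R · y^e mod p:
412^2 = 169744 ≡ 281
412^4 ≡ 281^2 = 78961 ≡ 141
412^8 ≡ 141^2 = 19881 ≡ 176
412^16 ≡ 176^2 = 30976 ≡ 11
412^32 ≡ 11^2 = 121
412^64 ≡ 121^2 = 14641 ≡ 3
412^128 ≡ 3^2 = 9
412^256 ≡ 9^2 = 81
345 = 256 + 64 + 16 + 8 + 1, so 412^345 ≡ 81·3·11·176·412 ≡ 3 (mod 563)
22·3 = 66 ≡ 66 (mod 563)
497 ≠ 66; the check fails.

does not verify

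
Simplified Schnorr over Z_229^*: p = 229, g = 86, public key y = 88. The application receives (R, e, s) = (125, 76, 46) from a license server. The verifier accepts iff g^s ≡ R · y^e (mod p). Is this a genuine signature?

genuine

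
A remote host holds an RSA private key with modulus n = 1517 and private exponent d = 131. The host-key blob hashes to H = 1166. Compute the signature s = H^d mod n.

H^131 mod 1517 = 1125

1125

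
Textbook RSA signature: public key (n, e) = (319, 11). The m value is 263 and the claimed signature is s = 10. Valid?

yes

Squares mod 319: s^1≡10, s^2≡100, s^4≡111, s^8≡199
11 = 8 + 2 + 1, so s^11 ≡ 199·100·10 ≡ 263 (mod 319)
s^11 mod 319 = 263 matches m.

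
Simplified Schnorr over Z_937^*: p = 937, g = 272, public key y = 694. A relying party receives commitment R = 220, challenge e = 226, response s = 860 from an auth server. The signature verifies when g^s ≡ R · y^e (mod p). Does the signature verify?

does not verify

g^s mod p:
Squares mod 937: 272^1≡272, 272^2≡898, 272^4≡584, 272^8≡925, 272^16≡144, 272^32≡122, 272^64≡829, 272^128≡420, 272^256≡244, 272^512≡505
860 = 512 + 256 + 64 + 16 + 8 + 4, so 272^860 ≡ 505·244·829·144·925·584 ≡ 521 (mod 937)
R · y^e mod p:
Squares mod 937: 694^1≡694, 694^2≡18, 694^4≡324, 694^8≡32, 694^16≡87, 694^32≡73, 694^64≡644, 694^128≡582
226 = 128 + 64 + 32 + 2, so 694^226 ≡ 582·644·73·18 ≡ 205 (mod 937)
220·205 = 45100 ≡ 124 (mod 937)
521 ≠ 124; the check fails.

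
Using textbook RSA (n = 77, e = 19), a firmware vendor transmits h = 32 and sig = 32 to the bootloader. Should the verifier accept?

sig^2 ≡ 32^2 = 1024 ≡ 23
sig^4 ≡ 23^2 = 529 ≡ 67
sig^8 ≡ 67^2 = 4489 ≡ 23
sig^16 ≡ 23^2 = 529 ≡ 67
19 = 16 + 2 + 1, so sig^19 ≡ 67·23·32 ≡ 32 (mod 77)
sig^19 mod 77 = 32 matches h.

accept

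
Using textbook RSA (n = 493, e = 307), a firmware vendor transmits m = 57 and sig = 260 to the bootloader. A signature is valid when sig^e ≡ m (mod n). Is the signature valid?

valid

Squares mod 493: sig^1≡260, sig^2≡59, sig^4≡30, sig^8≡407, sig^16≡1, sig^32≡1, sig^64≡1, sig^128≡1, sig^256≡1
307 = 256 + 32 + 16 + 2 + 1, so sig^307 ≡ 1·1·1·59·260 ≡ 57 (mod 493)
Since 57 equals the digest 57, verification succeeds.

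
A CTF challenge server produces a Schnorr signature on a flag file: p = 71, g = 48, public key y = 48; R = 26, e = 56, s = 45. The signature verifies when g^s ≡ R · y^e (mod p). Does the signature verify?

g^s mod p:
48^45 mod 71 = 45
R · y^e mod p:
48^56 mod 71 = 1
26·1 = 26 ≡ 26 (mod 71)
45 ≠ 26; the check fails.

does not verify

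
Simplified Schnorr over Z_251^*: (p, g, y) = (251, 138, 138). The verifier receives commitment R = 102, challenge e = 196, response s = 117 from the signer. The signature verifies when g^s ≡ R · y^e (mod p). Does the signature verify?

g^s mod p:
138^2 = 19044 ≡ 219
138^4 ≡ 219^2 = 47961 ≡ 20
138^8 ≡ 20^2 = 400 ≡ 149
138^16 ≡ 149^2 = 22201 ≡ 113
138^32 ≡ 113^2 = 12769 ≡ 219
138^64 ≡ 219^2 = 47961 ≡ 20
117 = 64 + 32 + 16 + 4 + 1, so 138^117 ≡ 20·219·113·20·138 ≡ 32 (mod 251)
R · y^e mod p:
138^2 = 19044 ≡ 219
138^4 ≡ 219^2 = 47961 ≡ 20
138^8 ≡ 20^2 = 400 ≡ 149
138^16 ≡ 149^2 = 22201 ≡ 113
138^32 ≡ 113^2 = 12769 ≡ 219
138^64 ≡ 219^2 = 47961 ≡ 20
138^128 ≡ 20^2 = 400 ≡ 149
196 = 128 + 64 + 4, so 138^196 ≡ 149·20·20 ≡ 113 (mod 251)
102·113 = 11526 ≡ 231 (mod 251)
32 ≠ 231; the check fails.

does not verify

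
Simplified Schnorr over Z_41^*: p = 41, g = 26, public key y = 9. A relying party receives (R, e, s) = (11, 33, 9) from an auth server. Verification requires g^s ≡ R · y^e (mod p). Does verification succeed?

passes

g^s mod p:
26^2 = 676 ≡ 20
26^4 ≡ 20^2 = 400 ≡ 31
26^8 ≡ 31^2 = 961 ≡ 18
9 = 8 + 1, so 26^9 ≡ 18·26 ≡ 17 (mod 41)
R · y^e mod p:
9^2 = 81 ≡ 40
9^4 ≡ 40^2 = 1600 ≡ 1
9^8 ≡ 1^2 = 1
9^16 ≡ 1^2 = 1
9^32 ≡ 1^2 = 1
33 = 32 + 1, so 9^33 ≡ 1·9 ≡ 9 (mod 41)
11·9 = 99 ≡ 17 (mod 41)
17 ≡ 17 (mod 41); signature holds.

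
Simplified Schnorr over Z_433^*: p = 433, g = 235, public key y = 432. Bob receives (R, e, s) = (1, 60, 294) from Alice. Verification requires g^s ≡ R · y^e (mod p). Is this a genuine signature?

genuine

g^s mod p:
235^2 = 55225 ≡ 234
235^4 ≡ 234^2 = 54756 ≡ 198
235^8 ≡ 198^2 = 39204 ≡ 234
235^16 ≡ 234^2 = 54756 ≡ 198
235^32 ≡ 198^2 = 39204 ≡ 234
235^64 ≡ 234^2 = 54756 ≡ 198
235^128 ≡ 198^2 = 39204 ≡ 234
235^256 ≡ 234^2 = 54756 ≡ 198
294 = 256 + 32 + 4 + 2, so 235^294 ≡ 198·234·198·234 ≡ 1 (mod 433)
R · y^e mod p:
432^2 = 186624 ≡ 1
432^4 ≡ 1^2 = 1
432^8 ≡ 1^2 = 1
432^16 ≡ 1^2 = 1
432^32 ≡ 1^2 = 1
60 = 32 + 16 + 8 + 4, so 432^60 ≡ 1·1·1·1 ≡ 1 (mod 433)
1·1 = 1 ≡ 1 (mod 433)
1 ≡ 1 (mod 433); signature holds.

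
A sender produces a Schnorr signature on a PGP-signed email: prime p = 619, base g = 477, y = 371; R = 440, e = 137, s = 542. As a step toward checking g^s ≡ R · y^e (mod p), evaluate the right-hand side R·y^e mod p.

371^2 = 137641 ≡ 223
371^4 ≡ 223^2 = 49729 ≡ 209
371^8 ≡ 209^2 = 43681 ≡ 351
371^16 ≡ 351^2 = 123201 ≡ 20
371^32 ≡ 20^2 = 400
371^64 ≡ 400^2 = 160000 ≡ 298
371^128 ≡ 298^2 = 88804 ≡ 287
137 = 128 + 8 + 1, so 371^137 ≡ 287·351·371 ≡ 64 (mod 619)
R · y^e ≡ 440·64 = 28160 ≡ 305 (mod 619)

305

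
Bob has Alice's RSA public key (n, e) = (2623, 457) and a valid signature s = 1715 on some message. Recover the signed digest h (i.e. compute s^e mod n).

384

Squares mod 2623: s^1≡1715, s^2≡842, s^4≡754, s^8≡1948, s^16≡1846, s^32≡439, s^64≡1242, s^128≡240, s^256≡2517
457 = 256 + 128 + 64 + 8 + 1, so s^457 ≡ 2517·240·1242·1948·1715 ≡ 384 (mod 2623)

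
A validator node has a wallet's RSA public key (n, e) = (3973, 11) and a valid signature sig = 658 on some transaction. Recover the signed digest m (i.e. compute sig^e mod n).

sig^2 ≡ 658^2 = 432964 ≡ 3880
sig^4 ≡ 3880^2 = 15054400 ≡ 703
sig^8 ≡ 703^2 = 494209 ≡ 1557
11 = 8 + 2 + 1, so sig^11 ≡ 1557·3880·658 ≡ 1428 (mod 3973)

1428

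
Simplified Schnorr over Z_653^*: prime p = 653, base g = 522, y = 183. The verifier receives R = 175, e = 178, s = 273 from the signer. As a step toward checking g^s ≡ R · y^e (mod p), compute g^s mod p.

543

Squares mod 653: 522^1≡522, 522^2≡183, 522^4≡186, 522^8≡640, 522^16≡169, 522^32≡482, 522^64≡509, 522^128≡493, 522^256≡133
273 = 256 + 16 + 1, so 522^273 ≡ 133·169·522 ≡ 543 (mod 653)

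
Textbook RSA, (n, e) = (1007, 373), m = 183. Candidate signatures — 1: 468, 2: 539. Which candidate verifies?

Candidate 1: 468^2 = 219024 ≡ 505; 468^4 ≡ 505^2 = 255025 ≡ 254; 468^8 ≡ 254^2 = 64516 ≡ 68; 468^16 ≡ 68^2 = 4624 ≡ 596; 468^32 ≡ 596^2 = 355216 ≡ 752; 468^64 ≡ 752^2 = 565504 ≡ 577; 468^128 ≡ 577^2 = 332929 ≡ 619; 468^256 ≡ 619^2 = 383161 ≡ 501; 373 = 256 + 64 + 32 + 16 + 4 + 1, so 468^373 ≡ 501·577·752·596·254·468 ≡ 183 (mod 1007)
  → matches m = 183
Candidate 2: 539^2 = 290521 ≡ 505; 539^4 ≡ 505^2 = 255025 ≡ 254; 539^8 ≡ 254^2 = 64516 ≡ 68; 539^16 ≡ 68^2 = 4624 ≡ 596; 539^32 ≡ 596^2 = 355216 ≡ 752; 539^64 ≡ 752^2 = 565504 ≡ 577; 539^128 ≡ 577^2 = 332929 ≡ 619; 539^256 ≡ 619^2 = 383161 ≡ 501; 373 = 256 + 64 + 32 + 16 + 4 + 1, so 539^373 ≡ 501·577·752·596·254·539 ≡ 824 (mod 1007)

1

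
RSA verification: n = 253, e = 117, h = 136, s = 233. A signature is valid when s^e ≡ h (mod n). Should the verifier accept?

s^2 ≡ 233^2 = 54289 ≡ 147
s^4 ≡ 147^2 = 21609 ≡ 104
s^8 ≡ 104^2 = 10816 ≡ 190
s^16 ≡ 190^2 = 36100 ≡ 174
s^32 ≡ 174^2 = 30276 ≡ 169
s^64 ≡ 169^2 = 28561 ≡ 225
117 = 64 + 32 + 16 + 4 + 1, so s^117 ≡ 225·169·174·104·233 ≡ 117 (mod 253)
s^117 mod 253 = 117, but h = 136.

reject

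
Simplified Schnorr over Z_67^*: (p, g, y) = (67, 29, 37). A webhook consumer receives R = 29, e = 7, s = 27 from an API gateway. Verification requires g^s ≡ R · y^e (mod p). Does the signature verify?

g^s mod p:
29^2 = 841 ≡ 37
29^4 ≡ 37^2 = 1369 ≡ 29
29^8 ≡ 29^2 = 841 ≡ 37
29^16 ≡ 37^2 = 1369 ≡ 29
27 = 16 + 8 + 2 + 1, so 29^27 ≡ 29·37·37·29 ≡ 1 (mod 67)
R · y^e mod p:
37^2 = 1369 ≡ 29
37^4 ≡ 29^2 = 841 ≡ 37
7 = 4 + 2 + 1, so 37^7 ≡ 37·29·37 ≡ 37 (mod 67)
29·37 = 1073 ≡ 1 (mod 67)
1 ≡ 1 (mod 67); signature holds.

verifies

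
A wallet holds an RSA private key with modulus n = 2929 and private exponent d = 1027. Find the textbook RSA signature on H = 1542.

689

H^2 ≡ 1542^2 = 2377764 ≡ 2345
H^4 ≡ 2345^2 = 5499025 ≡ 1292
H^8 ≡ 1292^2 = 1669264 ≡ 2663
H^16 ≡ 2663^2 = 7091569 ≡ 460
H^32 ≡ 460^2 = 211600 ≡ 712
H^64 ≡ 712^2 = 506944 ≡ 227
H^128 ≡ 227^2 = 51529 ≡ 1736
H^256 ≡ 1736^2 = 3013696 ≡ 2684
H^512 ≡ 2684^2 = 7203856 ≡ 1445
H^1024 ≡ 1445^2 = 2088025 ≡ 2577
1027 = 1024 + 2 + 1, so H^1027 ≡ 2577·2345·1542 ≡ 689 (mod 2929)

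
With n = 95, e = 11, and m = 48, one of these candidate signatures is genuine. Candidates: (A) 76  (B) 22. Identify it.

B

Candidate A: 76^2 = 5776 ≡ 76; 76^4 ≡ 76^2 = 5776 ≡ 76; 76^8 ≡ 76^2 = 5776 ≡ 76; 11 = 8 + 2 + 1, so 76^11 ≡ 76·76·76 ≡ 76 (mod 95)
Candidate B: 22^2 = 484 ≡ 9; 22^4 ≡ 9^2 = 81; 22^8 ≡ 81^2 = 6561 ≡ 6; 11 = 8 + 2 + 1, so 22^11 ≡ 6·9·22 ≡ 48 (mod 95)
  → matches m = 48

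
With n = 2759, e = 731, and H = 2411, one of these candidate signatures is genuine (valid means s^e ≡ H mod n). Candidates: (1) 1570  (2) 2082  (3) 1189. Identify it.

3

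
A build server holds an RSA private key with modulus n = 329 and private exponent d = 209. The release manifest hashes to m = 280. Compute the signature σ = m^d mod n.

231

Squares mod 329: m^1≡280, m^2≡98, m^4≡63, m^8≡21, m^16≡112, m^32≡42, m^64≡119, m^128≡14
209 = 128 + 64 + 16 + 1, so m^209 ≡ 14·119·112·280 ≡ 231 (mod 329)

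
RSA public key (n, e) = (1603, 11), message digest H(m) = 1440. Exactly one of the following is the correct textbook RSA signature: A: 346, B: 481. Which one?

A

Candidate A: 346^2 = 119716 ≡ 1094; 346^4 ≡ 1094^2 = 1196836 ≡ 998; 346^8 ≡ 998^2 = 996004 ≡ 541; 11 = 8 + 2 + 1, so 346^11 ≡ 541·1094·346 ≡ 1440 (mod 1603)
  → matches H(m) = 1440
Candidate B: 481^2 = 231361 ≡ 529; 481^4 ≡ 529^2 = 279841 ≡ 919; 481^8 ≡ 919^2 = 844561 ≡ 1383; 11 = 8 + 2 + 1, so 481^11 ≡ 1383·529·481 ≡ 1186 (mod 1603)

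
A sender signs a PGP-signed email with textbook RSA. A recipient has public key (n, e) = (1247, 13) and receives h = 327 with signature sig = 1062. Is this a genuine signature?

sig^2 ≡ 1062^2 = 1127844 ≡ 556
sig^4 ≡ 556^2 = 309136 ≡ 1127
sig^8 ≡ 1127^2 = 1270129 ≡ 683
13 = 8 + 4 + 1, so sig^13 ≡ 683·1127·1062 ≡ 327 (mod 1247)
sig^13 mod 1247 = 327 matches h.

genuine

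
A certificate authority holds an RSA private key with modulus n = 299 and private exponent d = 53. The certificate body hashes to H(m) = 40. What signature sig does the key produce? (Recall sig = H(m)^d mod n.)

53

(H(m))^2 ≡ 40^2 = 1600 ≡ 105
(H(m))^4 ≡ 105^2 = 11025 ≡ 261
(H(m))^8 ≡ 261^2 = 68121 ≡ 248
(H(m))^16 ≡ 248^2 = 61504 ≡ 209
(H(m))^32 ≡ 209^2 = 43681 ≡ 27
53 = 32 + 16 + 4 + 1, so (H(m))^53 ≡ 27·209·261·40 ≡ 53 (mod 299)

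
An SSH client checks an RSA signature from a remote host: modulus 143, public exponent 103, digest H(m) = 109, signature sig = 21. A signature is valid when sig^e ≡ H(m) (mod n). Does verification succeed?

passes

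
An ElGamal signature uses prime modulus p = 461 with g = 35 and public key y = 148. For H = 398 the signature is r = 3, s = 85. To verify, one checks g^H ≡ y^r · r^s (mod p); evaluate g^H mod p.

103

35^2 = 1225 ≡ 303
35^4 ≡ 303^2 = 91809 ≡ 70
35^8 ≡ 70^2 = 4900 ≡ 290
35^16 ≡ 290^2 = 84100 ≡ 198
35^32 ≡ 198^2 = 39204 ≡ 19
35^64 ≡ 19^2 = 361
35^128 ≡ 361^2 = 130321 ≡ 319
35^256 ≡ 319^2 = 101761 ≡ 341
398 = 256 + 128 + 8 + 4 + 2, so 35^398 ≡ 341·319·290·70·303 ≡ 103 (mod 461)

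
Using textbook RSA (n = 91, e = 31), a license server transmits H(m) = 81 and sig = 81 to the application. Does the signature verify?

sig^2 ≡ 81^2 = 6561 ≡ 9
sig^4 ≡ 9^2 = 81
sig^8 ≡ 81^2 = 6561 ≡ 9
sig^16 ≡ 9^2 = 81
31 = 16 + 8 + 4 + 2 + 1, so sig^31 ≡ 81·9·81·9·81 ≡ 81 (mod 91)
81 = H(m), so the signature checks out.

verifies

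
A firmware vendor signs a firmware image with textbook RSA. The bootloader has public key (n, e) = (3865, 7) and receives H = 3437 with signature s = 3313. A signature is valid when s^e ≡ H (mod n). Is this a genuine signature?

Squares mod 3865: s^1≡3313, s^2≡3234, s^4≡66
7 = 4 + 2 + 1, so s^7 ≡ 66·3234·3313 ≡ 3437 (mod 3865)
Since 3437 equals the digest 3437, verification succeeds.

genuine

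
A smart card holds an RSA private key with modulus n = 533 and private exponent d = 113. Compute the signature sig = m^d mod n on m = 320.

m^2 ≡ 320^2 = 102400 ≡ 64
m^4 ≡ 64^2 = 4096 ≡ 365
m^8 ≡ 365^2 = 133225 ≡ 508
m^16 ≡ 508^2 = 258064 ≡ 92
m^32 ≡ 92^2 = 8464 ≡ 469
m^64 ≡ 469^2 = 219961 ≡ 365
113 = 64 + 32 + 16 + 1, so m^113 ≡ 365·469·92·320 ≡ 307 (mod 533)

307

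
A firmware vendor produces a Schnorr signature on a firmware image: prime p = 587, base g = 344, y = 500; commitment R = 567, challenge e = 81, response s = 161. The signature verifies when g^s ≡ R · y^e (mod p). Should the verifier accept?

g^s mod p:
Squares mod 587: 344^1≡344, 344^2≡349, 344^4≡292, 344^8≡149, 344^16≡482, 344^32≡459, 344^64≡535, 344^128≡356
161 = 128 + 32 + 1, so 344^161 ≡ 356·459·344 ≡ 443 (mod 587)
R · y^e mod p:
Squares mod 587: 500^1≡500, 500^2≡525, 500^4≡322, 500^8≡372, 500^16≡439, 500^32≡185, 500^64≡179
81 = 64 + 16 + 1, so 500^81 ≡ 179·439·500 ≡ 242 (mod 587)
567·242 = 137214 ≡ 443 (mod 587)
443 ≡ 443 (mod 587); signature holds.

accept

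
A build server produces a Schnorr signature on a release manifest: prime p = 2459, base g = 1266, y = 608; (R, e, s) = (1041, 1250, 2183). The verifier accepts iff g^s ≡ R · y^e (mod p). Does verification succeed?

passes

g^s mod p:
1266^2 = 1602756 ≡ 1947
1266^4 ≡ 1947^2 = 3790809 ≡ 1490
1266^8 ≡ 1490^2 = 2220100 ≡ 2082
1266^16 ≡ 2082^2 = 4334724 ≡ 1966
1266^32 ≡ 1966^2 = 3865156 ≡ 2067
1266^64 ≡ 2067^2 = 4272489 ≡ 1206
1266^128 ≡ 1206^2 = 1454436 ≡ 1167
1266^256 ≡ 1167^2 = 1361889 ≡ 2062
1266^512 ≡ 2062^2 = 4251844 ≡ 233
1266^1024 ≡ 233^2 = 54289 ≡ 191
1266^2048 ≡ 191^2 = 36481 ≡ 2055
2183 = 2048 + 128 + 4 + 2 + 1, so 1266^2183 ≡ 2055·1167·1490·1947·1266 ≡ 2379 (mod 2459)
R · y^e mod p:
608^2 = 369664 ≡ 814
608^4 ≡ 814^2 = 662596 ≡ 1125
608^8 ≡ 1125^2 = 1265625 ≡ 1699
608^16 ≡ 1699^2 = 2886601 ≡ 2194
608^32 ≡ 2194^2 = 4813636 ≡ 1373
608^64 ≡ 1373^2 = 1885129 ≡ 1535
608^128 ≡ 1535^2 = 2356225 ≡ 503
608^256 ≡ 503^2 = 253009 ≡ 2191
608^512 ≡ 2191^2 = 4800481 ≡ 513
608^1024 ≡ 513^2 = 263169 ≡ 56
1250 = 1024 + 128 + 64 + 32 + 2, so 608^1250 ≡ 56·503·1535·1373·814 ≡ 2192 (mod 2459)
1041·2192 = 2281872 ≡ 2379 (mod 2459)
2379 ≡ 2379 (mod 2459); signature holds.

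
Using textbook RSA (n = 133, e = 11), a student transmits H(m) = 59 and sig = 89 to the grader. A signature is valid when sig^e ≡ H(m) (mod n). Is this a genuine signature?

genuine

Squares mod 133: sig^1≡89, sig^2≡74, sig^4≡23, sig^8≡130
11 = 8 + 2 + 1, so sig^11 ≡ 130·74·89 ≡ 59 (mod 133)
sig^11 mod 133 = 59 matches H(m).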